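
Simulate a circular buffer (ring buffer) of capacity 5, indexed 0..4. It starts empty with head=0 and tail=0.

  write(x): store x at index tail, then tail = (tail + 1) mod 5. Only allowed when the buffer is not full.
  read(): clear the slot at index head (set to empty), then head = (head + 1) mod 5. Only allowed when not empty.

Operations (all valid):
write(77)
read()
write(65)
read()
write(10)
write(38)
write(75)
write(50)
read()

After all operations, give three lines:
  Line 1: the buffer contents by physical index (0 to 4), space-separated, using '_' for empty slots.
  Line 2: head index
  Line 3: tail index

Answer: 50 _ _ 38 75
3
1

Derivation:
write(77): buf=[77 _ _ _ _], head=0, tail=1, size=1
read(): buf=[_ _ _ _ _], head=1, tail=1, size=0
write(65): buf=[_ 65 _ _ _], head=1, tail=2, size=1
read(): buf=[_ _ _ _ _], head=2, tail=2, size=0
write(10): buf=[_ _ 10 _ _], head=2, tail=3, size=1
write(38): buf=[_ _ 10 38 _], head=2, tail=4, size=2
write(75): buf=[_ _ 10 38 75], head=2, tail=0, size=3
write(50): buf=[50 _ 10 38 75], head=2, tail=1, size=4
read(): buf=[50 _ _ 38 75], head=3, tail=1, size=3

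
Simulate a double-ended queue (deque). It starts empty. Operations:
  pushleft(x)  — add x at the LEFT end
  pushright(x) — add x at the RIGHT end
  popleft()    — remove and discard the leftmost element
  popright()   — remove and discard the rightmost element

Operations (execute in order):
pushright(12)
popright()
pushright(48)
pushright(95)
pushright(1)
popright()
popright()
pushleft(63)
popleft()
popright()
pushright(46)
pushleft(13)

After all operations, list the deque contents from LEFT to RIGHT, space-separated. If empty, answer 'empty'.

pushright(12): [12]
popright(): []
pushright(48): [48]
pushright(95): [48, 95]
pushright(1): [48, 95, 1]
popright(): [48, 95]
popright(): [48]
pushleft(63): [63, 48]
popleft(): [48]
popright(): []
pushright(46): [46]
pushleft(13): [13, 46]

Answer: 13 46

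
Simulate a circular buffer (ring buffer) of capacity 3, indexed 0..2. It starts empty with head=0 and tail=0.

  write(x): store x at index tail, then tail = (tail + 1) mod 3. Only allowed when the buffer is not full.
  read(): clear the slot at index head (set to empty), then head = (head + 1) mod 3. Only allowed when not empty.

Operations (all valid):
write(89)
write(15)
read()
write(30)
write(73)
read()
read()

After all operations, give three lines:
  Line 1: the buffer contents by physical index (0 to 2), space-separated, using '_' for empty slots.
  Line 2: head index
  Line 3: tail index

Answer: 73 _ _
0
1

Derivation:
write(89): buf=[89 _ _], head=0, tail=1, size=1
write(15): buf=[89 15 _], head=0, tail=2, size=2
read(): buf=[_ 15 _], head=1, tail=2, size=1
write(30): buf=[_ 15 30], head=1, tail=0, size=2
write(73): buf=[73 15 30], head=1, tail=1, size=3
read(): buf=[73 _ 30], head=2, tail=1, size=2
read(): buf=[73 _ _], head=0, tail=1, size=1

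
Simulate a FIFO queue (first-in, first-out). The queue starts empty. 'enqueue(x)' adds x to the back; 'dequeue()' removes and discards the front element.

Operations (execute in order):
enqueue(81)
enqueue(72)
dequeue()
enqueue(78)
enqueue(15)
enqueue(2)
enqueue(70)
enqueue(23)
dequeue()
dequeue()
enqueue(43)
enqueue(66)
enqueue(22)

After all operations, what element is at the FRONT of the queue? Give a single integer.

enqueue(81): queue = [81]
enqueue(72): queue = [81, 72]
dequeue(): queue = [72]
enqueue(78): queue = [72, 78]
enqueue(15): queue = [72, 78, 15]
enqueue(2): queue = [72, 78, 15, 2]
enqueue(70): queue = [72, 78, 15, 2, 70]
enqueue(23): queue = [72, 78, 15, 2, 70, 23]
dequeue(): queue = [78, 15, 2, 70, 23]
dequeue(): queue = [15, 2, 70, 23]
enqueue(43): queue = [15, 2, 70, 23, 43]
enqueue(66): queue = [15, 2, 70, 23, 43, 66]
enqueue(22): queue = [15, 2, 70, 23, 43, 66, 22]

Answer: 15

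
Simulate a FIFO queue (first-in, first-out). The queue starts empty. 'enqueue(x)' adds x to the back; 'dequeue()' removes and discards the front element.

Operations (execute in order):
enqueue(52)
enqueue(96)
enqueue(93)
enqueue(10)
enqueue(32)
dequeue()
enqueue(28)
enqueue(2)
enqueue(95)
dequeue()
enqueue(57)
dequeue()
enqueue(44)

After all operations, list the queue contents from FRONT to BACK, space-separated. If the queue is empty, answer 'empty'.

Answer: 10 32 28 2 95 57 44

Derivation:
enqueue(52): [52]
enqueue(96): [52, 96]
enqueue(93): [52, 96, 93]
enqueue(10): [52, 96, 93, 10]
enqueue(32): [52, 96, 93, 10, 32]
dequeue(): [96, 93, 10, 32]
enqueue(28): [96, 93, 10, 32, 28]
enqueue(2): [96, 93, 10, 32, 28, 2]
enqueue(95): [96, 93, 10, 32, 28, 2, 95]
dequeue(): [93, 10, 32, 28, 2, 95]
enqueue(57): [93, 10, 32, 28, 2, 95, 57]
dequeue(): [10, 32, 28, 2, 95, 57]
enqueue(44): [10, 32, 28, 2, 95, 57, 44]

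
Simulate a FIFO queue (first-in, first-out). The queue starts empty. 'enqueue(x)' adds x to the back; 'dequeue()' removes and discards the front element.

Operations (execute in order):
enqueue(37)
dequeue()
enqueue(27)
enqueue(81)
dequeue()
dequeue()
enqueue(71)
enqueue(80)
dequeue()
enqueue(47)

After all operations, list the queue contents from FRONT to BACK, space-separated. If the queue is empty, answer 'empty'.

Answer: 80 47

Derivation:
enqueue(37): [37]
dequeue(): []
enqueue(27): [27]
enqueue(81): [27, 81]
dequeue(): [81]
dequeue(): []
enqueue(71): [71]
enqueue(80): [71, 80]
dequeue(): [80]
enqueue(47): [80, 47]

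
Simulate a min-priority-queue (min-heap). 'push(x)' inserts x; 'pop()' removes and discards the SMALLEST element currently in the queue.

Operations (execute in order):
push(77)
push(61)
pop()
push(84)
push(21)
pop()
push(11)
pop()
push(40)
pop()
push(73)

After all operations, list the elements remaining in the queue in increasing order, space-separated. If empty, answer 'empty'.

push(77): heap contents = [77]
push(61): heap contents = [61, 77]
pop() → 61: heap contents = [77]
push(84): heap contents = [77, 84]
push(21): heap contents = [21, 77, 84]
pop() → 21: heap contents = [77, 84]
push(11): heap contents = [11, 77, 84]
pop() → 11: heap contents = [77, 84]
push(40): heap contents = [40, 77, 84]
pop() → 40: heap contents = [77, 84]
push(73): heap contents = [73, 77, 84]

Answer: 73 77 84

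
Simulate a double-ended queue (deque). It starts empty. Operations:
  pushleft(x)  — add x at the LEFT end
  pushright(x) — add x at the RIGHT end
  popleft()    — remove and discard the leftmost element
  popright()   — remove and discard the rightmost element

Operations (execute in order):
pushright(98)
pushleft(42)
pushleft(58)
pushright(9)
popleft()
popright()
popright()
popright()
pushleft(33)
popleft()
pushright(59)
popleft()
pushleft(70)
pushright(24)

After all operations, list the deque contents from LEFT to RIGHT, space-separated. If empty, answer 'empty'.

Answer: 70 24

Derivation:
pushright(98): [98]
pushleft(42): [42, 98]
pushleft(58): [58, 42, 98]
pushright(9): [58, 42, 98, 9]
popleft(): [42, 98, 9]
popright(): [42, 98]
popright(): [42]
popright(): []
pushleft(33): [33]
popleft(): []
pushright(59): [59]
popleft(): []
pushleft(70): [70]
pushright(24): [70, 24]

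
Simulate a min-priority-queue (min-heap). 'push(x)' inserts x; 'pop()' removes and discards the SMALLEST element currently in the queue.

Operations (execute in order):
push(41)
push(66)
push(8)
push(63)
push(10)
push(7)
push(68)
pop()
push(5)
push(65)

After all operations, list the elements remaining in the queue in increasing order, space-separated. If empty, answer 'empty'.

push(41): heap contents = [41]
push(66): heap contents = [41, 66]
push(8): heap contents = [8, 41, 66]
push(63): heap contents = [8, 41, 63, 66]
push(10): heap contents = [8, 10, 41, 63, 66]
push(7): heap contents = [7, 8, 10, 41, 63, 66]
push(68): heap contents = [7, 8, 10, 41, 63, 66, 68]
pop() → 7: heap contents = [8, 10, 41, 63, 66, 68]
push(5): heap contents = [5, 8, 10, 41, 63, 66, 68]
push(65): heap contents = [5, 8, 10, 41, 63, 65, 66, 68]

Answer: 5 8 10 41 63 65 66 68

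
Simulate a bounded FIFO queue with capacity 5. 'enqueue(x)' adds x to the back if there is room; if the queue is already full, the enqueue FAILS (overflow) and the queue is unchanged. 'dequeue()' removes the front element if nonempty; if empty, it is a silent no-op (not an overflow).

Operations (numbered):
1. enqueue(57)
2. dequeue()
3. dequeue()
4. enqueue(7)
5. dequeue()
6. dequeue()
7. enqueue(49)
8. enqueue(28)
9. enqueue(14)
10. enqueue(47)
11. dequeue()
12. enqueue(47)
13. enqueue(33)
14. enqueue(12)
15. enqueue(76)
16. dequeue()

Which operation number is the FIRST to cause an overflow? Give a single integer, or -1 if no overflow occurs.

1. enqueue(57): size=1
2. dequeue(): size=0
3. dequeue(): empty, no-op, size=0
4. enqueue(7): size=1
5. dequeue(): size=0
6. dequeue(): empty, no-op, size=0
7. enqueue(49): size=1
8. enqueue(28): size=2
9. enqueue(14): size=3
10. enqueue(47): size=4
11. dequeue(): size=3
12. enqueue(47): size=4
13. enqueue(33): size=5
14. enqueue(12): size=5=cap → OVERFLOW (fail)
15. enqueue(76): size=5=cap → OVERFLOW (fail)
16. dequeue(): size=4

Answer: 14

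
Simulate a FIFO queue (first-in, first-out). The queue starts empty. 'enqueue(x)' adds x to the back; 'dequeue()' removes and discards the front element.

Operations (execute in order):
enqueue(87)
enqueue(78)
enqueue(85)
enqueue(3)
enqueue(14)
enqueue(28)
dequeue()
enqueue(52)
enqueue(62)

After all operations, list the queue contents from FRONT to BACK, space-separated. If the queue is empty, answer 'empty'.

enqueue(87): [87]
enqueue(78): [87, 78]
enqueue(85): [87, 78, 85]
enqueue(3): [87, 78, 85, 3]
enqueue(14): [87, 78, 85, 3, 14]
enqueue(28): [87, 78, 85, 3, 14, 28]
dequeue(): [78, 85, 3, 14, 28]
enqueue(52): [78, 85, 3, 14, 28, 52]
enqueue(62): [78, 85, 3, 14, 28, 52, 62]

Answer: 78 85 3 14 28 52 62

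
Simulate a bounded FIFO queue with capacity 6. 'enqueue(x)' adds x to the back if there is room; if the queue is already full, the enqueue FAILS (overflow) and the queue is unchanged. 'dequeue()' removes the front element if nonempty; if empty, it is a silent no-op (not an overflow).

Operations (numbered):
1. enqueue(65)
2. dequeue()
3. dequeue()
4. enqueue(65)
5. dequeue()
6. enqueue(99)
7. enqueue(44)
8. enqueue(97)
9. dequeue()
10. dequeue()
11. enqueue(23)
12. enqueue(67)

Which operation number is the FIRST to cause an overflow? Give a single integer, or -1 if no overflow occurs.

Answer: -1

Derivation:
1. enqueue(65): size=1
2. dequeue(): size=0
3. dequeue(): empty, no-op, size=0
4. enqueue(65): size=1
5. dequeue(): size=0
6. enqueue(99): size=1
7. enqueue(44): size=2
8. enqueue(97): size=3
9. dequeue(): size=2
10. dequeue(): size=1
11. enqueue(23): size=2
12. enqueue(67): size=3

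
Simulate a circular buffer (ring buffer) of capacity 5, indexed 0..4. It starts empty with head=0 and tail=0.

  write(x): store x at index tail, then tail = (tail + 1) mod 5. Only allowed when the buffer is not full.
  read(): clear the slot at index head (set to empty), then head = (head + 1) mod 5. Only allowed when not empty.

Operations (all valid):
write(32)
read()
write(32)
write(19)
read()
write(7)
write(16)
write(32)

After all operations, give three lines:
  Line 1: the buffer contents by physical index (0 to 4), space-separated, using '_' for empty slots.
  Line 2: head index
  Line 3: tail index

Answer: 32 _ 19 7 16
2
1

Derivation:
write(32): buf=[32 _ _ _ _], head=0, tail=1, size=1
read(): buf=[_ _ _ _ _], head=1, tail=1, size=0
write(32): buf=[_ 32 _ _ _], head=1, tail=2, size=1
write(19): buf=[_ 32 19 _ _], head=1, tail=3, size=2
read(): buf=[_ _ 19 _ _], head=2, tail=3, size=1
write(7): buf=[_ _ 19 7 _], head=2, tail=4, size=2
write(16): buf=[_ _ 19 7 16], head=2, tail=0, size=3
write(32): buf=[32 _ 19 7 16], head=2, tail=1, size=4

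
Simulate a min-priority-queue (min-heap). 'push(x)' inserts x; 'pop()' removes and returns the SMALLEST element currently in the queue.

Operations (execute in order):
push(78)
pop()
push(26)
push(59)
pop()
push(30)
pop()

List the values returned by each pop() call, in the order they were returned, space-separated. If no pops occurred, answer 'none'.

push(78): heap contents = [78]
pop() → 78: heap contents = []
push(26): heap contents = [26]
push(59): heap contents = [26, 59]
pop() → 26: heap contents = [59]
push(30): heap contents = [30, 59]
pop() → 30: heap contents = [59]

Answer: 78 26 30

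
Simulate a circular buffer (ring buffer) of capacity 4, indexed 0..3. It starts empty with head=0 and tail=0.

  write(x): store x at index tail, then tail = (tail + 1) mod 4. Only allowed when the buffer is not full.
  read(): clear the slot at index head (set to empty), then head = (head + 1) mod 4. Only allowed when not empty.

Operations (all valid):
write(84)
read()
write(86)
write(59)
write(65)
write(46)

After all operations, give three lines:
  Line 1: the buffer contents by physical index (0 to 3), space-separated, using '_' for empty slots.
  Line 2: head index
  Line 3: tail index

Answer: 46 86 59 65
1
1

Derivation:
write(84): buf=[84 _ _ _], head=0, tail=1, size=1
read(): buf=[_ _ _ _], head=1, tail=1, size=0
write(86): buf=[_ 86 _ _], head=1, tail=2, size=1
write(59): buf=[_ 86 59 _], head=1, tail=3, size=2
write(65): buf=[_ 86 59 65], head=1, tail=0, size=3
write(46): buf=[46 86 59 65], head=1, tail=1, size=4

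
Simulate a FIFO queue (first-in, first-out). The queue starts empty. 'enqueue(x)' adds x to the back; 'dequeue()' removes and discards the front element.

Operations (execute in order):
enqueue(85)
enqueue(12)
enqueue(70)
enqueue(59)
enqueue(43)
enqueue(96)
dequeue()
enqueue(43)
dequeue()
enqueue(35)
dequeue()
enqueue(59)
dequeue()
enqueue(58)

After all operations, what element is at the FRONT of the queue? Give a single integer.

Answer: 43

Derivation:
enqueue(85): queue = [85]
enqueue(12): queue = [85, 12]
enqueue(70): queue = [85, 12, 70]
enqueue(59): queue = [85, 12, 70, 59]
enqueue(43): queue = [85, 12, 70, 59, 43]
enqueue(96): queue = [85, 12, 70, 59, 43, 96]
dequeue(): queue = [12, 70, 59, 43, 96]
enqueue(43): queue = [12, 70, 59, 43, 96, 43]
dequeue(): queue = [70, 59, 43, 96, 43]
enqueue(35): queue = [70, 59, 43, 96, 43, 35]
dequeue(): queue = [59, 43, 96, 43, 35]
enqueue(59): queue = [59, 43, 96, 43, 35, 59]
dequeue(): queue = [43, 96, 43, 35, 59]
enqueue(58): queue = [43, 96, 43, 35, 59, 58]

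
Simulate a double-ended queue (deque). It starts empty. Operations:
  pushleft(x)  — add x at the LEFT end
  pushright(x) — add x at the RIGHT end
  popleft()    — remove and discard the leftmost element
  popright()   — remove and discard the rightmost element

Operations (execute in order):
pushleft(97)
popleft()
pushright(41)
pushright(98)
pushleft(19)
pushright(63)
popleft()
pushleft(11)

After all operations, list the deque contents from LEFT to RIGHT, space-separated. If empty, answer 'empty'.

Answer: 11 41 98 63

Derivation:
pushleft(97): [97]
popleft(): []
pushright(41): [41]
pushright(98): [41, 98]
pushleft(19): [19, 41, 98]
pushright(63): [19, 41, 98, 63]
popleft(): [41, 98, 63]
pushleft(11): [11, 41, 98, 63]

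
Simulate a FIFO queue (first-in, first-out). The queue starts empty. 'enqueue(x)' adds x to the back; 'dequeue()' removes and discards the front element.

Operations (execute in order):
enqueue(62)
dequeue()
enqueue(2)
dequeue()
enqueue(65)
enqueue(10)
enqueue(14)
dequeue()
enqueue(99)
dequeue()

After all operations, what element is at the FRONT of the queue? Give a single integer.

Answer: 14

Derivation:
enqueue(62): queue = [62]
dequeue(): queue = []
enqueue(2): queue = [2]
dequeue(): queue = []
enqueue(65): queue = [65]
enqueue(10): queue = [65, 10]
enqueue(14): queue = [65, 10, 14]
dequeue(): queue = [10, 14]
enqueue(99): queue = [10, 14, 99]
dequeue(): queue = [14, 99]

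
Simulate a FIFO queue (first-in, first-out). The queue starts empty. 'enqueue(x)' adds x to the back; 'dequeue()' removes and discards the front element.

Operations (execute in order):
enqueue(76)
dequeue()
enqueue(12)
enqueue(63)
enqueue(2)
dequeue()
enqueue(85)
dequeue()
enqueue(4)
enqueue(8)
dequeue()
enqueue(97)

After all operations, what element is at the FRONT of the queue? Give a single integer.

enqueue(76): queue = [76]
dequeue(): queue = []
enqueue(12): queue = [12]
enqueue(63): queue = [12, 63]
enqueue(2): queue = [12, 63, 2]
dequeue(): queue = [63, 2]
enqueue(85): queue = [63, 2, 85]
dequeue(): queue = [2, 85]
enqueue(4): queue = [2, 85, 4]
enqueue(8): queue = [2, 85, 4, 8]
dequeue(): queue = [85, 4, 8]
enqueue(97): queue = [85, 4, 8, 97]

Answer: 85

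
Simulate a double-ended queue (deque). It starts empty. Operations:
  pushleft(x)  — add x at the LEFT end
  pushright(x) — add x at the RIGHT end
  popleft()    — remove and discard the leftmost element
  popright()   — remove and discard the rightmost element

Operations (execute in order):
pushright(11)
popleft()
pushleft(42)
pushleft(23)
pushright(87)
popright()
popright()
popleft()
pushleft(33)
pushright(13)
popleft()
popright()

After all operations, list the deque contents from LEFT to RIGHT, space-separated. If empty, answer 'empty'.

Answer: empty

Derivation:
pushright(11): [11]
popleft(): []
pushleft(42): [42]
pushleft(23): [23, 42]
pushright(87): [23, 42, 87]
popright(): [23, 42]
popright(): [23]
popleft(): []
pushleft(33): [33]
pushright(13): [33, 13]
popleft(): [13]
popright(): []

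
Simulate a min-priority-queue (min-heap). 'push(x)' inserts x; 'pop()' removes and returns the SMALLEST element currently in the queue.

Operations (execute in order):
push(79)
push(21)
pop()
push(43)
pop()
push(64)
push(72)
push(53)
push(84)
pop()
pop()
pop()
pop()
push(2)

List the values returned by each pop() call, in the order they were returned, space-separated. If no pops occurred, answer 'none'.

push(79): heap contents = [79]
push(21): heap contents = [21, 79]
pop() → 21: heap contents = [79]
push(43): heap contents = [43, 79]
pop() → 43: heap contents = [79]
push(64): heap contents = [64, 79]
push(72): heap contents = [64, 72, 79]
push(53): heap contents = [53, 64, 72, 79]
push(84): heap contents = [53, 64, 72, 79, 84]
pop() → 53: heap contents = [64, 72, 79, 84]
pop() → 64: heap contents = [72, 79, 84]
pop() → 72: heap contents = [79, 84]
pop() → 79: heap contents = [84]
push(2): heap contents = [2, 84]

Answer: 21 43 53 64 72 79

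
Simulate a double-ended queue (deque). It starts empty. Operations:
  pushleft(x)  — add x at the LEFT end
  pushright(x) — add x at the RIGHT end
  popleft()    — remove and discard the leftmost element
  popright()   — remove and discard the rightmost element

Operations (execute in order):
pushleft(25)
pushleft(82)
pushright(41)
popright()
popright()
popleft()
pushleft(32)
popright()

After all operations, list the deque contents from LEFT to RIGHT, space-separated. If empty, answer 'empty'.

pushleft(25): [25]
pushleft(82): [82, 25]
pushright(41): [82, 25, 41]
popright(): [82, 25]
popright(): [82]
popleft(): []
pushleft(32): [32]
popright(): []

Answer: empty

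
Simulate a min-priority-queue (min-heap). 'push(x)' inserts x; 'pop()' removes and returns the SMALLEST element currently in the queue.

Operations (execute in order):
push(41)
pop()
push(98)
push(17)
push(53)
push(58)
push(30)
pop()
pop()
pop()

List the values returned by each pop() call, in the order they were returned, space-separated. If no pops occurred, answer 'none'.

Answer: 41 17 30 53

Derivation:
push(41): heap contents = [41]
pop() → 41: heap contents = []
push(98): heap contents = [98]
push(17): heap contents = [17, 98]
push(53): heap contents = [17, 53, 98]
push(58): heap contents = [17, 53, 58, 98]
push(30): heap contents = [17, 30, 53, 58, 98]
pop() → 17: heap contents = [30, 53, 58, 98]
pop() → 30: heap contents = [53, 58, 98]
pop() → 53: heap contents = [58, 98]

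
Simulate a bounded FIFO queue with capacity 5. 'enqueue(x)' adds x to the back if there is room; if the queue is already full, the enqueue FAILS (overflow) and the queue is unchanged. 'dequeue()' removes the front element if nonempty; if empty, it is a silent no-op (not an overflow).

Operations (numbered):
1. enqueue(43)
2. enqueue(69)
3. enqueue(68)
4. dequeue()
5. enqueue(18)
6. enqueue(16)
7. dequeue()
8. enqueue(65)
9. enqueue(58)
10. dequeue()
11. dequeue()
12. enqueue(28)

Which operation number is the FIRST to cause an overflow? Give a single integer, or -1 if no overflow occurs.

1. enqueue(43): size=1
2. enqueue(69): size=2
3. enqueue(68): size=3
4. dequeue(): size=2
5. enqueue(18): size=3
6. enqueue(16): size=4
7. dequeue(): size=3
8. enqueue(65): size=4
9. enqueue(58): size=5
10. dequeue(): size=4
11. dequeue(): size=3
12. enqueue(28): size=4

Answer: -1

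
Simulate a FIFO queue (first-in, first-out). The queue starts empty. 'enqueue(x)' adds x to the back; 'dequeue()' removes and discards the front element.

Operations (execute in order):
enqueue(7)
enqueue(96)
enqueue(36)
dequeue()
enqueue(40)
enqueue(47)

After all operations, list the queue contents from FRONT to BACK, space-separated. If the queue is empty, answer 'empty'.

Answer: 96 36 40 47

Derivation:
enqueue(7): [7]
enqueue(96): [7, 96]
enqueue(36): [7, 96, 36]
dequeue(): [96, 36]
enqueue(40): [96, 36, 40]
enqueue(47): [96, 36, 40, 47]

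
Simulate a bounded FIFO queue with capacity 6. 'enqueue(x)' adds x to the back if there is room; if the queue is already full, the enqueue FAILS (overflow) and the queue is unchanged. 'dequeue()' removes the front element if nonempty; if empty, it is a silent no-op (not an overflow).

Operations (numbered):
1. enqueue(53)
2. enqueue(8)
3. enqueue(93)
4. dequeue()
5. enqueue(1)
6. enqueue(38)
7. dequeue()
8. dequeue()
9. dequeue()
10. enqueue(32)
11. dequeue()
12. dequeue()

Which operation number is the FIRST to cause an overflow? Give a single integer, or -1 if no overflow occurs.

1. enqueue(53): size=1
2. enqueue(8): size=2
3. enqueue(93): size=3
4. dequeue(): size=2
5. enqueue(1): size=3
6. enqueue(38): size=4
7. dequeue(): size=3
8. dequeue(): size=2
9. dequeue(): size=1
10. enqueue(32): size=2
11. dequeue(): size=1
12. dequeue(): size=0

Answer: -1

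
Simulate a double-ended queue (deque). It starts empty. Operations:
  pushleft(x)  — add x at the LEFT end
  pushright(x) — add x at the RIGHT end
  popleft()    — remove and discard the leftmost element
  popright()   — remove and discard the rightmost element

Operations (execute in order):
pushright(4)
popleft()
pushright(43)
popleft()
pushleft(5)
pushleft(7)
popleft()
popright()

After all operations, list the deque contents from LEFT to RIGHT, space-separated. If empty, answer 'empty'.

Answer: empty

Derivation:
pushright(4): [4]
popleft(): []
pushright(43): [43]
popleft(): []
pushleft(5): [5]
pushleft(7): [7, 5]
popleft(): [5]
popright(): []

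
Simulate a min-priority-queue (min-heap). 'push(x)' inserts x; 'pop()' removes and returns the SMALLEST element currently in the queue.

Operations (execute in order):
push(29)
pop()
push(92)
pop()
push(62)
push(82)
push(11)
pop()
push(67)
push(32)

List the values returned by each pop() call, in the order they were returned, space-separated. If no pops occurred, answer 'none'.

push(29): heap contents = [29]
pop() → 29: heap contents = []
push(92): heap contents = [92]
pop() → 92: heap contents = []
push(62): heap contents = [62]
push(82): heap contents = [62, 82]
push(11): heap contents = [11, 62, 82]
pop() → 11: heap contents = [62, 82]
push(67): heap contents = [62, 67, 82]
push(32): heap contents = [32, 62, 67, 82]

Answer: 29 92 11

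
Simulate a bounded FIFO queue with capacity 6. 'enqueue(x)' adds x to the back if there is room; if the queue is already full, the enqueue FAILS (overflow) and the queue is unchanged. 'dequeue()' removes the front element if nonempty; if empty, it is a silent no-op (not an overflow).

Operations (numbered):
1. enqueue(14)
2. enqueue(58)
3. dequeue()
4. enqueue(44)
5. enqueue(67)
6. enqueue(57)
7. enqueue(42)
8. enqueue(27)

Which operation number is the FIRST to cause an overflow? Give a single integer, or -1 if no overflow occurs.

1. enqueue(14): size=1
2. enqueue(58): size=2
3. dequeue(): size=1
4. enqueue(44): size=2
5. enqueue(67): size=3
6. enqueue(57): size=4
7. enqueue(42): size=5
8. enqueue(27): size=6

Answer: -1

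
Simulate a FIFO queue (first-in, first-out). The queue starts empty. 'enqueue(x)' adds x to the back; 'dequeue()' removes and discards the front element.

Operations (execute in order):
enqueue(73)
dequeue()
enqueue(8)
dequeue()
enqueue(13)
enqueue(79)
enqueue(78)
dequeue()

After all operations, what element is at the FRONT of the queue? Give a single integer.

enqueue(73): queue = [73]
dequeue(): queue = []
enqueue(8): queue = [8]
dequeue(): queue = []
enqueue(13): queue = [13]
enqueue(79): queue = [13, 79]
enqueue(78): queue = [13, 79, 78]
dequeue(): queue = [79, 78]

Answer: 79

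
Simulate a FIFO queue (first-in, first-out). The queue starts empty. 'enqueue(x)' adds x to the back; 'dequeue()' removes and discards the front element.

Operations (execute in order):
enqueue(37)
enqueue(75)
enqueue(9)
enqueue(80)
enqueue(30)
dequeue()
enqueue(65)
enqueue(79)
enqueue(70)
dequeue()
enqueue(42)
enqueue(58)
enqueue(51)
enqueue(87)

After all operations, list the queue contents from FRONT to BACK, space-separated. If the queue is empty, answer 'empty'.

Answer: 9 80 30 65 79 70 42 58 51 87

Derivation:
enqueue(37): [37]
enqueue(75): [37, 75]
enqueue(9): [37, 75, 9]
enqueue(80): [37, 75, 9, 80]
enqueue(30): [37, 75, 9, 80, 30]
dequeue(): [75, 9, 80, 30]
enqueue(65): [75, 9, 80, 30, 65]
enqueue(79): [75, 9, 80, 30, 65, 79]
enqueue(70): [75, 9, 80, 30, 65, 79, 70]
dequeue(): [9, 80, 30, 65, 79, 70]
enqueue(42): [9, 80, 30, 65, 79, 70, 42]
enqueue(58): [9, 80, 30, 65, 79, 70, 42, 58]
enqueue(51): [9, 80, 30, 65, 79, 70, 42, 58, 51]
enqueue(87): [9, 80, 30, 65, 79, 70, 42, 58, 51, 87]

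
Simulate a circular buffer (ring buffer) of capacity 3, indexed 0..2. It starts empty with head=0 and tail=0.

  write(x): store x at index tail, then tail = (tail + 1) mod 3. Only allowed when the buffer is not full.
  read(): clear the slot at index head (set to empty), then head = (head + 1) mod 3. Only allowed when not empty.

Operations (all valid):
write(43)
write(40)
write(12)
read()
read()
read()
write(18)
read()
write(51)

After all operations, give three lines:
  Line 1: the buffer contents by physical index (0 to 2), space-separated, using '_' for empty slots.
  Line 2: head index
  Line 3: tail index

write(43): buf=[43 _ _], head=0, tail=1, size=1
write(40): buf=[43 40 _], head=0, tail=2, size=2
write(12): buf=[43 40 12], head=0, tail=0, size=3
read(): buf=[_ 40 12], head=1, tail=0, size=2
read(): buf=[_ _ 12], head=2, tail=0, size=1
read(): buf=[_ _ _], head=0, tail=0, size=0
write(18): buf=[18 _ _], head=0, tail=1, size=1
read(): buf=[_ _ _], head=1, tail=1, size=0
write(51): buf=[_ 51 _], head=1, tail=2, size=1

Answer: _ 51 _
1
2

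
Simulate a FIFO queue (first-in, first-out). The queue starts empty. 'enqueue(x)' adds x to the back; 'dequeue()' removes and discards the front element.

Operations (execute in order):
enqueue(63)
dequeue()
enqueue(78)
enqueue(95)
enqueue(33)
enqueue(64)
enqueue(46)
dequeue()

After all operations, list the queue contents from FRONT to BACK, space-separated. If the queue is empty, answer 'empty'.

enqueue(63): [63]
dequeue(): []
enqueue(78): [78]
enqueue(95): [78, 95]
enqueue(33): [78, 95, 33]
enqueue(64): [78, 95, 33, 64]
enqueue(46): [78, 95, 33, 64, 46]
dequeue(): [95, 33, 64, 46]

Answer: 95 33 64 46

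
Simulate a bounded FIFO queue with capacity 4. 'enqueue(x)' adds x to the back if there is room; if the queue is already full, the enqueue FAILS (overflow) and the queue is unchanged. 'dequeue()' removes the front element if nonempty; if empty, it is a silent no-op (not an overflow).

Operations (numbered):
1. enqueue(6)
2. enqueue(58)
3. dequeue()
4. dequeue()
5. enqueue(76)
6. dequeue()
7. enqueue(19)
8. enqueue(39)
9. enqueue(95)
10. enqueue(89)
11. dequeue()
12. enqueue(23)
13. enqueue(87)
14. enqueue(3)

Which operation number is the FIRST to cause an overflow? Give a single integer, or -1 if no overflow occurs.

Answer: 13

Derivation:
1. enqueue(6): size=1
2. enqueue(58): size=2
3. dequeue(): size=1
4. dequeue(): size=0
5. enqueue(76): size=1
6. dequeue(): size=0
7. enqueue(19): size=1
8. enqueue(39): size=2
9. enqueue(95): size=3
10. enqueue(89): size=4
11. dequeue(): size=3
12. enqueue(23): size=4
13. enqueue(87): size=4=cap → OVERFLOW (fail)
14. enqueue(3): size=4=cap → OVERFLOW (fail)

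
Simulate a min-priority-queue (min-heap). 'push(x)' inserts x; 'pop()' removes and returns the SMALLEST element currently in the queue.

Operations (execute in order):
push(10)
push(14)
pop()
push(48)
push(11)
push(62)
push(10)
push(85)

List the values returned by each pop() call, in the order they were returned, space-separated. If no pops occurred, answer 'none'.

Answer: 10

Derivation:
push(10): heap contents = [10]
push(14): heap contents = [10, 14]
pop() → 10: heap contents = [14]
push(48): heap contents = [14, 48]
push(11): heap contents = [11, 14, 48]
push(62): heap contents = [11, 14, 48, 62]
push(10): heap contents = [10, 11, 14, 48, 62]
push(85): heap contents = [10, 11, 14, 48, 62, 85]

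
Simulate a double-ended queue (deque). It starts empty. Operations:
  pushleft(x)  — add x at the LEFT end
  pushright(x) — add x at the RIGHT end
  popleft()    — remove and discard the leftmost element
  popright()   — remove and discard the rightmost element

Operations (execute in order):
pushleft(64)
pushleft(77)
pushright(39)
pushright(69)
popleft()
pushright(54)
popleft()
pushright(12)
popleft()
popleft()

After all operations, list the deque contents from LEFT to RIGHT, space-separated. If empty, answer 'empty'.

pushleft(64): [64]
pushleft(77): [77, 64]
pushright(39): [77, 64, 39]
pushright(69): [77, 64, 39, 69]
popleft(): [64, 39, 69]
pushright(54): [64, 39, 69, 54]
popleft(): [39, 69, 54]
pushright(12): [39, 69, 54, 12]
popleft(): [69, 54, 12]
popleft(): [54, 12]

Answer: 54 12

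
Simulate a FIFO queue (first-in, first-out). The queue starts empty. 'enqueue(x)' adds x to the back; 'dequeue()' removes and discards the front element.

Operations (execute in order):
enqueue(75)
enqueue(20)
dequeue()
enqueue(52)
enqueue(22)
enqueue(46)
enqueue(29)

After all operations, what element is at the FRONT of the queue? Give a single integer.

enqueue(75): queue = [75]
enqueue(20): queue = [75, 20]
dequeue(): queue = [20]
enqueue(52): queue = [20, 52]
enqueue(22): queue = [20, 52, 22]
enqueue(46): queue = [20, 52, 22, 46]
enqueue(29): queue = [20, 52, 22, 46, 29]

Answer: 20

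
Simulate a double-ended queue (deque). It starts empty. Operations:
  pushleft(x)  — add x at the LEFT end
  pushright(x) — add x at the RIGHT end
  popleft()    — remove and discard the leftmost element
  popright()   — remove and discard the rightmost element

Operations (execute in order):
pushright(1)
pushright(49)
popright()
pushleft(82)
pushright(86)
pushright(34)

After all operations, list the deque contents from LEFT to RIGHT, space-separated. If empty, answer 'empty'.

Answer: 82 1 86 34

Derivation:
pushright(1): [1]
pushright(49): [1, 49]
popright(): [1]
pushleft(82): [82, 1]
pushright(86): [82, 1, 86]
pushright(34): [82, 1, 86, 34]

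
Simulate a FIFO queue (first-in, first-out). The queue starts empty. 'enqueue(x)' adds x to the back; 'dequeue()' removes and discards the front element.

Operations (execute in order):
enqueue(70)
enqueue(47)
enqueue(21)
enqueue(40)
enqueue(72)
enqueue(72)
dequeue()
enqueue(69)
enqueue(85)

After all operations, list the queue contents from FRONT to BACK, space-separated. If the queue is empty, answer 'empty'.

Answer: 47 21 40 72 72 69 85

Derivation:
enqueue(70): [70]
enqueue(47): [70, 47]
enqueue(21): [70, 47, 21]
enqueue(40): [70, 47, 21, 40]
enqueue(72): [70, 47, 21, 40, 72]
enqueue(72): [70, 47, 21, 40, 72, 72]
dequeue(): [47, 21, 40, 72, 72]
enqueue(69): [47, 21, 40, 72, 72, 69]
enqueue(85): [47, 21, 40, 72, 72, 69, 85]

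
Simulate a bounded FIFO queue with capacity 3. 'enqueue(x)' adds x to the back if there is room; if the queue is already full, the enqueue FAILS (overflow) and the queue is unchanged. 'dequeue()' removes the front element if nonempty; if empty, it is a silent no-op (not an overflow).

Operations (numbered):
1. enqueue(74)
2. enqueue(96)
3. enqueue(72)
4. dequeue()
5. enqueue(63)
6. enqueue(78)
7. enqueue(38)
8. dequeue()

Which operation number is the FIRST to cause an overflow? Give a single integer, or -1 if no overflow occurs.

Answer: 6

Derivation:
1. enqueue(74): size=1
2. enqueue(96): size=2
3. enqueue(72): size=3
4. dequeue(): size=2
5. enqueue(63): size=3
6. enqueue(78): size=3=cap → OVERFLOW (fail)
7. enqueue(38): size=3=cap → OVERFLOW (fail)
8. dequeue(): size=2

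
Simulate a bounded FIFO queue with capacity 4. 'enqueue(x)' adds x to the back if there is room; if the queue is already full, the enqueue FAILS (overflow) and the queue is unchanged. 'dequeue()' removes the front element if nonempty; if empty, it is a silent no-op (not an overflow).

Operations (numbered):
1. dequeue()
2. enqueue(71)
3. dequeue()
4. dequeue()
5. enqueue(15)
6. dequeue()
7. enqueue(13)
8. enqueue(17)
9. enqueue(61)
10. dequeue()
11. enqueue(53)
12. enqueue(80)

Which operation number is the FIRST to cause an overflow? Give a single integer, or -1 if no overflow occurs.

Answer: -1

Derivation:
1. dequeue(): empty, no-op, size=0
2. enqueue(71): size=1
3. dequeue(): size=0
4. dequeue(): empty, no-op, size=0
5. enqueue(15): size=1
6. dequeue(): size=0
7. enqueue(13): size=1
8. enqueue(17): size=2
9. enqueue(61): size=3
10. dequeue(): size=2
11. enqueue(53): size=3
12. enqueue(80): size=4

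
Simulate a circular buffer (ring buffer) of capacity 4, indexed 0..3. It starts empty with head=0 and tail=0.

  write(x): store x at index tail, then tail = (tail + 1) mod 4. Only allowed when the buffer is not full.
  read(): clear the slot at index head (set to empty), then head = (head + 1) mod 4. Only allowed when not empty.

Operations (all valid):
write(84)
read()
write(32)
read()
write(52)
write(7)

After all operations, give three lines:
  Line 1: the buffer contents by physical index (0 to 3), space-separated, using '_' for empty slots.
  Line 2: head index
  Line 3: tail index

write(84): buf=[84 _ _ _], head=0, tail=1, size=1
read(): buf=[_ _ _ _], head=1, tail=1, size=0
write(32): buf=[_ 32 _ _], head=1, tail=2, size=1
read(): buf=[_ _ _ _], head=2, tail=2, size=0
write(52): buf=[_ _ 52 _], head=2, tail=3, size=1
write(7): buf=[_ _ 52 7], head=2, tail=0, size=2

Answer: _ _ 52 7
2
0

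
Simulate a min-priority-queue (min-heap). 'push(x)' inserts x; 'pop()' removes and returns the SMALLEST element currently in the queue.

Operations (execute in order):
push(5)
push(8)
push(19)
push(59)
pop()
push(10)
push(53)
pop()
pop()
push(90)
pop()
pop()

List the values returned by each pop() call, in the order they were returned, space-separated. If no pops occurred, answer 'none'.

push(5): heap contents = [5]
push(8): heap contents = [5, 8]
push(19): heap contents = [5, 8, 19]
push(59): heap contents = [5, 8, 19, 59]
pop() → 5: heap contents = [8, 19, 59]
push(10): heap contents = [8, 10, 19, 59]
push(53): heap contents = [8, 10, 19, 53, 59]
pop() → 8: heap contents = [10, 19, 53, 59]
pop() → 10: heap contents = [19, 53, 59]
push(90): heap contents = [19, 53, 59, 90]
pop() → 19: heap contents = [53, 59, 90]
pop() → 53: heap contents = [59, 90]

Answer: 5 8 10 19 53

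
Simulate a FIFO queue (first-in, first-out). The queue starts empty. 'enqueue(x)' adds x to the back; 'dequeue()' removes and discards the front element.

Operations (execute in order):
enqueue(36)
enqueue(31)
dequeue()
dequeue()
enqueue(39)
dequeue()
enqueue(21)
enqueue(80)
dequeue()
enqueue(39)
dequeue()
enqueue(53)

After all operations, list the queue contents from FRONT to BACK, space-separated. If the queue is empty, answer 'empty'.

enqueue(36): [36]
enqueue(31): [36, 31]
dequeue(): [31]
dequeue(): []
enqueue(39): [39]
dequeue(): []
enqueue(21): [21]
enqueue(80): [21, 80]
dequeue(): [80]
enqueue(39): [80, 39]
dequeue(): [39]
enqueue(53): [39, 53]

Answer: 39 53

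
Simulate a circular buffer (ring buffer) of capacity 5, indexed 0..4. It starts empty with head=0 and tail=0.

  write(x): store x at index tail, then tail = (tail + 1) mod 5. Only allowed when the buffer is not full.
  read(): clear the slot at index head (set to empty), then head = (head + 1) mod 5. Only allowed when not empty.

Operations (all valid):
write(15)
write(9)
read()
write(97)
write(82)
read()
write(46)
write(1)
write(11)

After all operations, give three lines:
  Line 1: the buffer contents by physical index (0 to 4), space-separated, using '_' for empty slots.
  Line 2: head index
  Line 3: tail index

write(15): buf=[15 _ _ _ _], head=0, tail=1, size=1
write(9): buf=[15 9 _ _ _], head=0, tail=2, size=2
read(): buf=[_ 9 _ _ _], head=1, tail=2, size=1
write(97): buf=[_ 9 97 _ _], head=1, tail=3, size=2
write(82): buf=[_ 9 97 82 _], head=1, tail=4, size=3
read(): buf=[_ _ 97 82 _], head=2, tail=4, size=2
write(46): buf=[_ _ 97 82 46], head=2, tail=0, size=3
write(1): buf=[1 _ 97 82 46], head=2, tail=1, size=4
write(11): buf=[1 11 97 82 46], head=2, tail=2, size=5

Answer: 1 11 97 82 46
2
2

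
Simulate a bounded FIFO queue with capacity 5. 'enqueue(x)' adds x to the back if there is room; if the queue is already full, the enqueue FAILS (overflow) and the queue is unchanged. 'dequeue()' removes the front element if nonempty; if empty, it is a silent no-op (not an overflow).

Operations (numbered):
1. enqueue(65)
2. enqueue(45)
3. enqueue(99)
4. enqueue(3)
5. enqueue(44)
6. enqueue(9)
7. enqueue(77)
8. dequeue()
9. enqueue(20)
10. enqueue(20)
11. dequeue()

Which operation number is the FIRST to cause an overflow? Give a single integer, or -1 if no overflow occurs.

1. enqueue(65): size=1
2. enqueue(45): size=2
3. enqueue(99): size=3
4. enqueue(3): size=4
5. enqueue(44): size=5
6. enqueue(9): size=5=cap → OVERFLOW (fail)
7. enqueue(77): size=5=cap → OVERFLOW (fail)
8. dequeue(): size=4
9. enqueue(20): size=5
10. enqueue(20): size=5=cap → OVERFLOW (fail)
11. dequeue(): size=4

Answer: 6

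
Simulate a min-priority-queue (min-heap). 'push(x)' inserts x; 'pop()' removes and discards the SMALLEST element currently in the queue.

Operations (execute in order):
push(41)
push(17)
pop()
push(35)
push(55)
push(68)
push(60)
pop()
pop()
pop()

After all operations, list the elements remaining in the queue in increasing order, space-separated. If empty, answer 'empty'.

push(41): heap contents = [41]
push(17): heap contents = [17, 41]
pop() → 17: heap contents = [41]
push(35): heap contents = [35, 41]
push(55): heap contents = [35, 41, 55]
push(68): heap contents = [35, 41, 55, 68]
push(60): heap contents = [35, 41, 55, 60, 68]
pop() → 35: heap contents = [41, 55, 60, 68]
pop() → 41: heap contents = [55, 60, 68]
pop() → 55: heap contents = [60, 68]

Answer: 60 68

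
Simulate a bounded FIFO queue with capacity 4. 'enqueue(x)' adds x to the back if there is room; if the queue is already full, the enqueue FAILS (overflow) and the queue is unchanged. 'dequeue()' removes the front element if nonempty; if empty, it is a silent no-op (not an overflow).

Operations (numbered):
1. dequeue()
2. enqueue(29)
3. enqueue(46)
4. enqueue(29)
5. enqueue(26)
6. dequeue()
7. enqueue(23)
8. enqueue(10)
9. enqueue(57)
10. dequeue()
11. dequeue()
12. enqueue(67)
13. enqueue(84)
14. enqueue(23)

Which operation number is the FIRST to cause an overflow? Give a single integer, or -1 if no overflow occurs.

Answer: 8

Derivation:
1. dequeue(): empty, no-op, size=0
2. enqueue(29): size=1
3. enqueue(46): size=2
4. enqueue(29): size=3
5. enqueue(26): size=4
6. dequeue(): size=3
7. enqueue(23): size=4
8. enqueue(10): size=4=cap → OVERFLOW (fail)
9. enqueue(57): size=4=cap → OVERFLOW (fail)
10. dequeue(): size=3
11. dequeue(): size=2
12. enqueue(67): size=3
13. enqueue(84): size=4
14. enqueue(23): size=4=cap → OVERFLOW (fail)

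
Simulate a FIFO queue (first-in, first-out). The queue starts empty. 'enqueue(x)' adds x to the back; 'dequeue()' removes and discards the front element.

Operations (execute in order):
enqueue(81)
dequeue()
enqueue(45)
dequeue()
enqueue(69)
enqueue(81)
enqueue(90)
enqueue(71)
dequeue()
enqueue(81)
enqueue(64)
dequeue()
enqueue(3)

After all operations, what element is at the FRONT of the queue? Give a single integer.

Answer: 90

Derivation:
enqueue(81): queue = [81]
dequeue(): queue = []
enqueue(45): queue = [45]
dequeue(): queue = []
enqueue(69): queue = [69]
enqueue(81): queue = [69, 81]
enqueue(90): queue = [69, 81, 90]
enqueue(71): queue = [69, 81, 90, 71]
dequeue(): queue = [81, 90, 71]
enqueue(81): queue = [81, 90, 71, 81]
enqueue(64): queue = [81, 90, 71, 81, 64]
dequeue(): queue = [90, 71, 81, 64]
enqueue(3): queue = [90, 71, 81, 64, 3]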